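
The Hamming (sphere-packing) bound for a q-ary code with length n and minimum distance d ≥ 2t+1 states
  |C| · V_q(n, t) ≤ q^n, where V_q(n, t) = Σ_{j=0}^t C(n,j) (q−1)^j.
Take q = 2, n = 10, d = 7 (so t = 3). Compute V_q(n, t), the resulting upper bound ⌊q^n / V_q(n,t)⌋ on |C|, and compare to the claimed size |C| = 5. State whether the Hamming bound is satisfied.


V_q(n, t) = 176, q^n = 1024, Hamming bound = 5, |C| = 5 ≤ bound (satisfied).

Step 1: Compute V_q(n, t) = Σ_{j=0}^3 C(n, j) (q−1)^j.
  j = 0: C(10,0)·(1)^0 = 1·1 = 1.
  j = 1: C(10,1)·(1)^1 = 10·1 = 10.
  j = 2: C(10,2)·(1)^2 = 45·1 = 45.
  j = 3: C(10,3)·(1)^3 = 120·1 = 120.
  V_q(n, t) = 1 + 10 + 45 + 120 = 176.
Step 2: q^n = 2^10 = 1024.
Step 3: Hamming bound ⌊q^n / V_q(n,t)⌋ = ⌊1024/176⌋ = 5.
Step 4: Compare |C| = 5 to 5: satisfied.
The claimed |C| lies at the Hamming bound (tight).


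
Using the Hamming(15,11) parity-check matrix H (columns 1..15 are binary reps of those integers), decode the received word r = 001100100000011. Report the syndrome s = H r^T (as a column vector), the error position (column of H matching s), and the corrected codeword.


s = (0, 0, 0, 1)^T, error position = 1, corrected codeword c = 101100100000011

Compute s = H r^T mod 2 one row at a time:
  s_1 = 0 + 0 + 0 + 0 + 0 + 0 + 1 + 1 = 2 ≡ 0 (mod 2).
  s_2 = 1 + 0 + 0 + 1 + 0 + 0 + 1 + 1 = 4 ≡ 0 (mod 2).
  s_3 = 0 + 1 + 0 + 1 + 0 + 0 + 1 + 1 = 4 ≡ 0 (mod 2).
  s_4 = 0 + 1 + 0 + 1 + 0 + 0 + 0 + 1 = 3 ≡ 1 (mod 2).
s = (0, 0, 0, 1)^T — this equals column 1 of H (binary 0001), so error is at position 1.
Correct: flip bit 1 of r = 001100100000011 to get c = 101100100000011.


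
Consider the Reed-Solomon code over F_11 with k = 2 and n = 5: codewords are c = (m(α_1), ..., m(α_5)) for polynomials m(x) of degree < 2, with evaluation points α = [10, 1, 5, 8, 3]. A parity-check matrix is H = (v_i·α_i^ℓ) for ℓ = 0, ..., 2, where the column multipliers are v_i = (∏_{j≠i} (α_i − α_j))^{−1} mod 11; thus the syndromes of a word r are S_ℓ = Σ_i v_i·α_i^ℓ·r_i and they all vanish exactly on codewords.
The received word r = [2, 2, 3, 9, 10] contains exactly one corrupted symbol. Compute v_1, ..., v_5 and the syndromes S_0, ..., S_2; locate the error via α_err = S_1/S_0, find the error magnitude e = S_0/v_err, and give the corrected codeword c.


S = (2, 2, 2), error at position 2, error magnitude e = 7, c = [2, 6, 3, 9, 10].

Step 1: column multipliers v_i = (∏_{j≠i}(α_i − α_j))^{−1} mod 11.
  i = 1 (α = 10): (10−1)(10−5)(10−8)(10−3) = 9·5·2·7 = 630 ≡ 3, so v_1 = 3^{−1} = 4 (mod 11).
  i = 2 (α = 1): (1−10)(1−5)(1−8)(1−3) = (−9)·(−4)·(−7)·(−2) = 504 ≡ 9, so v_2 = 9^{−1} = 5 (mod 11).
  i = 3 (α = 5): (5−10)(5−1)(5−8)(5−3) = (−5)·4·(−3)·2 = 120 ≡ 10, so v_3 = 10^{−1} = 10 (mod 11).
  i = 4 (α = 8): (8−10)(8−1)(8−5)(8−3) = (−2)·7·3·5 = −210 ≡ 10, so v_4 = 10^{−1} = 10 (mod 11).
  i = 5 (α = 3): (3−10)(3−1)(3−5)(3−8) = (−7)·2·(−2)·(−5) = −140 ≡ 3, so v_5 = 3^{−1} = 4 (mod 11).
  v = [4, 5, 10, 10, 4].
Step 2: syndromes of r = [2, 2, 3, 9, 10] (all sums mod 11).
  S_0 = Σ v_i r_i = 4·2 + 5·2 + 10·3 + 10·9 + 4·10 = 178 ≡ 2.
  S_1 = Σ v_i α_i r_i = 4·10·2 + 5·1·2 + 10·5·3 + 10·8·9 + 4·3·10 = 1080 ≡ 2.
  α_i^2 mod 11 = [1, 1, 3, 9, 9].
  S_2 = Σ v_i α_i^2 r_i = 4·1·2 + 5·1·2 + 10·3·3 + 10·9·9 + 4·9·10 = 1278 ≡ 2.
  S = (2, 2, 2) ≠ 0, so r is not a codeword (an error is present).
Step 3: locate the error. For a single error e at position i, S_ℓ = v_i·e·α_i^ℓ, so α_err = S_1/S_0.
  S_0^{−1} = 2^{−1} = 6 (mod 11), so α_err = 2·6 = 12 ≡ 1 = α_2. Error position i = 2.
  Consistency check: S_2/S_1 = 2·6 = 12 ≡ 1 = α_err ✓ (single-error assumption holds).
Step 4: error magnitude e = S_0/v_2 = S_0·∏_{j≠2}(α_2 − α_j) = 2·9 = 18 ≡ 7 (mod 11).
Step 5: correct position 2: c_2 = r_2 − e = 2 − 7 ≡ 6 (mod 11). Hence c = [2, 6, 3, 9, 10].
  Check: interpolating c through the α_i gives m(x) = 4 + 2·x (degree < 2) with m(α_i) = c_i for every i, so c is indeed a codeword.


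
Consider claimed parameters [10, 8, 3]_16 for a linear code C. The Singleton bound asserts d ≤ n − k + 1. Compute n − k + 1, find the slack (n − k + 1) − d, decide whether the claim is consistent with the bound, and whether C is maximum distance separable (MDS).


Singleton RHS = n − k + 1 = 3, slack = 0, bound satisfied, MDS.

Singleton bound: d ≤ n − k + 1.
Here n = 10, k = 8, so n − k + 1 = 3.
Given d = 3, check d ≤ 3: YES.
Slack = (n − k + 1) − d = 0.
The code is MDS (slack = 0).
Description: the claimed parameters are [10, 8, 3]_16; such a code would be MDS (meets Singleton bound).


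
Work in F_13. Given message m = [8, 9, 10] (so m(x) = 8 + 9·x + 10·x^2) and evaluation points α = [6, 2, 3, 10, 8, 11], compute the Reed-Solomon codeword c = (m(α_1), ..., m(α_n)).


c = [6, 1, 8, 6, 5, 4]

Message polynomial: m(x) = 8 + 9·x + 10·x^2 (mod 13).
For each evaluation point α_i, compute m(α_i) mod 13:
  α_1 = 6: Horner steps 10 → 4 → 6, so m(6) = 6.
  α_2 = 2: Horner steps 10 → 3 → 1, so m(2) = 1.
  α_3 = 3: Horner steps 10 → 0 → 8, so m(3) = 8.
  α_4 = 10: Horner steps 10 → 5 → 6, so m(10) = 6.
  α_5 = 8: Horner steps 10 → 11 → 5, so m(8) = 5.
  α_6 = 11: Horner steps 10 → 2 → 4, so m(11) = 4.
Codeword c = [6, 1, 8, 6, 5, 4] ∈ F_13^6.


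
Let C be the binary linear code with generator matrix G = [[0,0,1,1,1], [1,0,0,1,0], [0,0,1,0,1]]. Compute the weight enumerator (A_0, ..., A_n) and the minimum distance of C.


Weight distribution: A_0 = 1, A_1 = 2, A_2 = 2, A_3 = 2, A_4 = 1. Minimum distance d = 1.

Enumerate all 2^3 = 8 messages m ∈ F_2^3.
For each, compute codeword c = mG in F_2^5, then tally its weight.
  m = 000 → c = 00000, weight = 0.
  m = 100 → c = 00111, weight = 3.
  m = 010 → c = 10010, weight = 2.
  m = 110 → c = 10101, weight = 3.
  m = 001 → c = 00101, weight = 2.
  m = 101 → c = 00010, weight = 1.
  m = 011 → c = 10111, weight = 4.
  m = 111 → c = 10000, weight = 1.
Tally weights:
  weight 0: 1 codewords.
  weight 1: 2 codewords.
  weight 2: 2 codewords.
  weight 3: 2 codewords.
  weight 4: 1 codewords.
Minimum distance d = smallest w > 0 with A_w > 0 = 1.
Sanity: Σ A_w = 8 = 2^3 = 8 ✓.


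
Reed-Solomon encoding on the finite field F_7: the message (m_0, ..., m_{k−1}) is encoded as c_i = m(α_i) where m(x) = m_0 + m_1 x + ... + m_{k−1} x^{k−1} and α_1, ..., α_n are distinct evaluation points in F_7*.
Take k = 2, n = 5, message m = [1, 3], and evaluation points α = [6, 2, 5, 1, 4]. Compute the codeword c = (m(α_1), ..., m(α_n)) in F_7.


c = [5, 0, 2, 4, 6]

Message polynomial: m(x) = 1 + 3·x (mod 7).
For each evaluation point α_i, compute m(α_i) mod 7:
  α_1 = 6: Horner steps 3 → 5, so m(6) = 5.
  α_2 = 2: Horner steps 3 → 0, so m(2) = 0.
  α_3 = 5: Horner steps 3 → 2, so m(5) = 2.
  α_4 = 1: Horner steps 3 → 4, so m(1) = 4.
  α_5 = 4: Horner steps 3 → 6, so m(4) = 6.
Codeword c = [5, 0, 2, 4, 6] ∈ F_7^5.


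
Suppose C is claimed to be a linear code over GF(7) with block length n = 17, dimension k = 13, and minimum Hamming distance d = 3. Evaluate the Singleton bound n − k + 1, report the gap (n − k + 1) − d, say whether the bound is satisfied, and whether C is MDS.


Singleton RHS = n − k + 1 = 5, slack = 2, bound satisfied, not MDS.

Singleton bound: d ≤ n − k + 1.
Here n = 17, k = 13, so n − k + 1 = 5.
Given d = 3, check d ≤ 5: YES.
Slack = (n − k + 1) − d = 2.
The code is NOT MDS (slack = 2 > 0).
Description: the claimed parameters are [17, 13, 3]_7; such a code would be non-MDS.


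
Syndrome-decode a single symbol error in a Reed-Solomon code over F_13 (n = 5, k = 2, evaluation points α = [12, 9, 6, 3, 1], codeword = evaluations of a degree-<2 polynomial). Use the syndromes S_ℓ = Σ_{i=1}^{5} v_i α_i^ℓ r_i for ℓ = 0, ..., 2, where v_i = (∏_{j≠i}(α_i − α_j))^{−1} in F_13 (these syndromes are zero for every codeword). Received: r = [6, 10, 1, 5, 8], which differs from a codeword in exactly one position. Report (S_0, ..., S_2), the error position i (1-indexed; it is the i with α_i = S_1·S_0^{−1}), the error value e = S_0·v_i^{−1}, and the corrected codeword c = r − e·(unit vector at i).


S = (1, 1, 1), error at position 5, error magnitude e = 9, c = [6, 10, 1, 5, 12].

Step 1: column multipliers v_i = (∏_{j≠i}(α_i − α_j))^{−1} mod 13.
  i = 1 (α = 12): (12−9)(12−6)(12−3)(12−1) = 3·6·9·11 = 1782 ≡ 1, so v_1 = 1^{−1} = 1 (mod 13).
  i = 2 (α = 9): (9−12)(9−6)(9−3)(9−1) = (−3)·3·6·8 = −432 ≡ 10, so v_2 = 10^{−1} = 4 (mod 13).
  i = 3 (α = 6): (6−12)(6−9)(6−3)(6−1) = (−6)·(−3)·3·5 = 270 ≡ 10, so v_3 = 10^{−1} = 4 (mod 13).
  i = 4 (α = 3): (3−12)(3−9)(3−6)(3−1) = (−9)·(−6)·(−3)·2 = −324 ≡ 1, so v_4 = 1^{−1} = 1 (mod 13).
  i = 5 (α = 1): (1−12)(1−9)(1−6)(1−3) = (−11)·(−8)·(−5)·(−2) = 880 ≡ 9, so v_5 = 9^{−1} = 3 (mod 13).
  v = [1, 4, 4, 1, 3].
Step 2: syndromes of r = [6, 10, 1, 5, 8] (all sums mod 13).
  S_0 = Σ v_i r_i = 1·6 + 4·10 + 4·1 + 1·5 + 3·8 = 79 ≡ 1.
  S_1 = Σ v_i α_i r_i = 1·12·6 + 4·9·10 + 4·6·1 + 1·3·5 + 3·1·8 = 495 ≡ 1.
  α_i^2 mod 13 = [1, 3, 10, 9, 1].
  S_2 = Σ v_i α_i^2 r_i = 1·1·6 + 4·3·10 + 4·10·1 + 1·9·5 + 3·1·8 = 235 ≡ 1.
  S = (1, 1, 1) ≠ 0, so r is not a codeword (an error is present).
Step 3: locate the error. For a single error e at position i, S_ℓ = v_i·e·α_i^ℓ, so α_err = S_1/S_0.
  S_0^{−1} = 1^{−1} = 1 (mod 13), so α_err = 1·1 = 1 ≡ 1 = α_5. Error position i = 5.
  Consistency check: S_2/S_1 = 1·1 = 1 ≡ 1 = α_err ✓ (single-error assumption holds).
Step 4: error magnitude e = S_0/v_5 = S_0·∏_{j≠5}(α_5 − α_j) = 1·9 = 9 ≡ 9 (mod 13).
Step 5: correct position 5: c_5 = r_5 − e = 8 − 9 ≡ 12 (mod 13). Hence c = [6, 10, 1, 5, 12].
  Check: interpolating c through the α_i gives m(x) = 9 + 3·x (degree < 2) with m(α_i) = c_i for every i, so c is indeed a codeword.


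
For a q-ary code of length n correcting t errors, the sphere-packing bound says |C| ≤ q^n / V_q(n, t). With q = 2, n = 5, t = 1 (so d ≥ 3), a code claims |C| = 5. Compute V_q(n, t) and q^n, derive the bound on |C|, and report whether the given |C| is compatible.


V_q(n, t) = 6, q^n = 32, Hamming bound = 5, |C| = 5 ≤ bound (satisfied).

Step 1: Compute V_q(n, t) = Σ_{j=0}^1 C(n, j) (q−1)^j.
  j = 0: C(5,0)·(1)^0 = 1·1 = 1.
  j = 1: C(5,1)·(1)^1 = 5·1 = 5.
  V_q(n, t) = 1 + 5 = 6.
Step 2: q^n = 2^5 = 32.
Step 3: Hamming bound ⌊q^n / V_q(n,t)⌋ = ⌊32/6⌋ = 5.
Step 4: Compare |C| = 5 to 5: satisfied.
The claimed |C| lies at the Hamming bound (tight).


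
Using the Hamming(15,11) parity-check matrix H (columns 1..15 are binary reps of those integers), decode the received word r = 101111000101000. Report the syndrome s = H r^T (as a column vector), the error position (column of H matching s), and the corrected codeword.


s = (0, 0, 1, 1)^T, error position = 3, corrected codeword c = 100111000101000

Compute s = H r^T mod 2 one row at a time:
  s_1 = 0 + 0 + 1 + 0 + 1 + 0 + 0 + 0 = 2 ≡ 0 (mod 2).
  s_2 = 1 + 1 + 1 + 0 + 1 + 0 + 0 + 0 = 4 ≡ 0 (mod 2).
  s_3 = 0 + 1 + 1 + 0 + 1 + 0 + 0 + 0 = 3 ≡ 1 (mod 2).
  s_4 = 1 + 1 + 1 + 0 + 0 + 0 + 0 + 0 = 3 ≡ 1 (mod 2).
s = (0, 0, 1, 1)^T — this equals column 3 of H (binary 0011), so error is at position 3.
Correct: flip bit 3 of r = 101111000101000 to get c = 100111000101000.


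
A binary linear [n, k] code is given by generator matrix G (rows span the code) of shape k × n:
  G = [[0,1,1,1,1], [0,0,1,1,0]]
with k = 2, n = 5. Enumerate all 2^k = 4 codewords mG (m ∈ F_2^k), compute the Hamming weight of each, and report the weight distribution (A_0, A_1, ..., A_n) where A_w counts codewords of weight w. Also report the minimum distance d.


Weight distribution: A_0 = 1, A_2 = 2, A_4 = 1. Minimum distance d = 2.

Enumerate all 2^2 = 4 messages m ∈ F_2^2.
For each, compute codeword c = mG in F_2^5, then tally its weight.
  m = 00 → c = 00000, weight = 0.
  m = 10 → c = 01111, weight = 4.
  m = 01 → c = 00110, weight = 2.
  m = 11 → c = 01001, weight = 2.
Tally weights:
  weight 0: 1 codewords.
  weight 2: 2 codewords.
  weight 4: 1 codewords.
Minimum distance d = smallest w > 0 with A_w > 0 = 2.
Sanity: Σ A_w = 4 = 2^2 = 4 ✓.


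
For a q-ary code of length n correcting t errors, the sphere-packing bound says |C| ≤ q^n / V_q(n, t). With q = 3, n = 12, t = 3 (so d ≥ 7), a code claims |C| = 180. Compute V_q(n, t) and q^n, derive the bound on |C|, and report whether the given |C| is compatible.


V_q(n, t) = 2049, q^n = 531441, Hamming bound = 259, |C| = 180 ≤ bound (satisfied).

Step 1: Compute V_q(n, t) = Σ_{j=0}^3 C(n, j) (q−1)^j.
  j = 0: C(12,0)·(2)^0 = 1·1 = 1.
  j = 1: C(12,1)·(2)^1 = 12·2 = 24.
  j = 2: C(12,2)·(2)^2 = 66·4 = 264.
  j = 3: C(12,3)·(2)^3 = 220·8 = 1760.
  V_q(n, t) = 1 + 24 + 264 + 1760 = 2049.
Step 2: q^n = 3^12 = 531441.
Step 3: Hamming bound ⌊q^n / V_q(n,t)⌋ = ⌊531441/2049⌋ = 259.
Step 4: Compare |C| = 180 to 259: satisfied.
The claimed |C| lies below the Hamming bound.


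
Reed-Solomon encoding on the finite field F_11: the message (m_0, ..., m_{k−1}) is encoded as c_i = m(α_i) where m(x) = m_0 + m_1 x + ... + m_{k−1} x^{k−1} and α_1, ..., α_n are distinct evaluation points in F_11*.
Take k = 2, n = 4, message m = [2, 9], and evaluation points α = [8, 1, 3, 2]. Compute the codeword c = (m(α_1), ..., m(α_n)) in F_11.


c = [8, 0, 7, 9]

Message polynomial: m(x) = 2 + 9·x (mod 11).
For each evaluation point α_i, compute m(α_i) mod 11:
  α_1 = 8: Horner steps 9 → 8, so m(8) = 8.
  α_2 = 1: Horner steps 9 → 0, so m(1) = 0.
  α_3 = 3: Horner steps 9 → 7, so m(3) = 7.
  α_4 = 2: Horner steps 9 → 9, so m(2) = 9.
Codeword c = [8, 0, 7, 9] ∈ F_11^4.


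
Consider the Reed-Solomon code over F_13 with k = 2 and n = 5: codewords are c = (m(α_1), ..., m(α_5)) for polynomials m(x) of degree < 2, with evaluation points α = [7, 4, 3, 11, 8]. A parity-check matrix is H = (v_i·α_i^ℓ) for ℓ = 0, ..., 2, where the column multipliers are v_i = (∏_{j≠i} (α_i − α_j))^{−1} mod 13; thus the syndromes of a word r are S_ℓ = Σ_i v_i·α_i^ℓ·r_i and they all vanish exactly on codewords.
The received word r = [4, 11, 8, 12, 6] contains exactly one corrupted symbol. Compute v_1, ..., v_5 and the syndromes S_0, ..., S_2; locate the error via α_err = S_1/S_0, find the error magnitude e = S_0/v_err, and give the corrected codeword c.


S = (3, 9, 1), error at position 3, error magnitude e = 12, c = [4, 11, 9, 12, 6].

Step 1: column multipliers v_i = (∏_{j≠i}(α_i − α_j))^{−1} mod 13.
  i = 1 (α = 7): (7−4)(7−3)(7−11)(7−8) = 3·4·(−4)·(−1) = 48 ≡ 9, so v_1 = 9^{−1} = 3 (mod 13).
  i = 2 (α = 4): (4−7)(4−3)(4−11)(4−8) = (−3)·1·(−7)·(−4) = −84 ≡ 7, so v_2 = 7^{−1} = 2 (mod 13).
  i = 3 (α = 3): (3−7)(3−4)(3−11)(3−8) = (−4)·(−1)·(−8)·(−5) = 160 ≡ 4, so v_3 = 4^{−1} = 10 (mod 13).
  i = 4 (α = 11): (11−7)(11−4)(11−3)(11−8) = 4·7·8·3 = 672 ≡ 9, so v_4 = 9^{−1} = 3 (mod 13).
  i = 5 (α = 8): (8−7)(8−4)(8−3)(8−11) = 1·4·5·(−3) = −60 ≡ 5, so v_5 = 5^{−1} = 8 (mod 13).
  v = [3, 2, 10, 3, 8].
Step 2: syndromes of r = [4, 11, 8, 12, 6] (all sums mod 13).
  S_0 = Σ v_i r_i = 3·4 + 2·11 + 10·8 + 3·12 + 8·6 = 198 ≡ 3.
  S_1 = Σ v_i α_i r_i = 3·7·4 + 2·4·11 + 10·3·8 + 3·11·12 + 8·8·6 = 1192 ≡ 9.
  α_i^2 mod 13 = [10, 3, 9, 4, 12].
  S_2 = Σ v_i α_i^2 r_i = 3·10·4 + 2·3·11 + 10·9·8 + 3·4·12 + 8·12·6 = 1626 ≡ 1.
  S = (3, 9, 1) ≠ 0, so r is not a codeword (an error is present).
Step 3: locate the error. For a single error e at position i, S_ℓ = v_i·e·α_i^ℓ, so α_err = S_1/S_0.
  S_0^{−1} = 3^{−1} = 9 (mod 13), so α_err = 9·9 = 81 ≡ 3 = α_3. Error position i = 3.
  Consistency check: S_2/S_1 = 1·3 = 3 ≡ 3 = α_err ✓ (single-error assumption holds).
Step 4: error magnitude e = S_0/v_3 = S_0·∏_{j≠3}(α_3 − α_j) = 3·4 = 12 ≡ 12 (mod 13).
Step 5: correct position 3: c_3 = r_3 − e = 8 − 12 ≡ 9 (mod 13). Hence c = [4, 11, 9, 12, 6].
  Check: interpolating c through the α_i gives m(x) = 3 + 2·x (degree < 2) with m(α_i) = c_i for every i, so c is indeed a codeword.


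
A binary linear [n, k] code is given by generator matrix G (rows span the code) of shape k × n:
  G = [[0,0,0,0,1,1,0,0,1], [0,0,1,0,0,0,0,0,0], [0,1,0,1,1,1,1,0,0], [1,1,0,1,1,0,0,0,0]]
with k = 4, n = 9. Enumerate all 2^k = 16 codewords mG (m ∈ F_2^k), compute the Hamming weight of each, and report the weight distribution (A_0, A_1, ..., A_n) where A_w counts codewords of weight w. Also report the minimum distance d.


Weight distribution: A_0 = 1, A_1 = 1, A_3 = 2, A_4 = 5, A_5 = 5, A_6 = 2. Minimum distance d = 1.

Enumerate all 2^4 = 16 messages m ∈ F_2^4.
For each, compute codeword c = mG in F_2^9, then tally its weight.
  m = 0000 → c = 000000000, weight = 0.
  m = 1000 → c = 000011001, weight = 3.
  m = 0100 → c = 001000000, weight = 1.
  m = 1100 → c = 001011001, weight = 4.
  m = 0010 → c = 010111100, weight = 5.
  m = 1010 → c = 010100101, weight = 4.
  m = 0110 → c = 011111100, weight = 6.
  m = 1110 → c = 011100101, weight = 5.
  m = 0001 → c = 110110000, weight = 4.
  m = 1001 → c = 110101001, weight = 5.
  m = 0101 → c = 111110000, weight = 5.
  m = 1101 → c = 111101001, weight = 6.
  m = 0011 → c = 100001100, weight = 3.
  m = 1011 → c = 100010101, weight = 4.
  m = 0111 → c = 101001100, weight = 4.
  m = 1111 → c = 101010101, weight = 5.
Tally weights:
  weight 0: 1 codewords.
  weight 1: 1 codewords.
  weight 3: 2 codewords.
  weight 4: 5 codewords.
  weight 5: 5 codewords.
  weight 6: 2 codewords.
Minimum distance d = smallest w > 0 with A_w > 0 = 1.
Sanity: Σ A_w = 16 = 2^4 = 16 ✓.


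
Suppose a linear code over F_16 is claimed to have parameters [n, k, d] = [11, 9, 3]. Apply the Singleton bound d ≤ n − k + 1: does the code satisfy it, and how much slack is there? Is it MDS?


Singleton RHS = n − k + 1 = 3, slack = 0, bound satisfied, MDS.

Singleton bound: d ≤ n − k + 1.
Here n = 11, k = 9, so n − k + 1 = 3.
Given d = 3, check d ≤ 3: YES.
Slack = (n − k + 1) − d = 0.
The code is MDS (slack = 0).
Description: the claimed parameters are [11, 9, 3]_16; such a code would be MDS (meets Singleton bound).


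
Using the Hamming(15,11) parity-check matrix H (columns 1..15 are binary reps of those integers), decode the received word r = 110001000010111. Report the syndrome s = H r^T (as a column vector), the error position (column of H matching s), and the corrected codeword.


s = (0, 0, 1, 0)^T, error position = 2, corrected codeword c = 100001000010111

Compute s = H r^T mod 2 one row at a time:
  s_1 = 0 + 0 + 0 + 1 + 0 + 1 + 1 + 1 = 4 ≡ 0 (mod 2).
  s_2 = 0 + 0 + 1 + 0 + 0 + 1 + 1 + 1 = 4 ≡ 0 (mod 2).
  s_3 = 1 + 0 + 1 + 0 + 0 + 1 + 1 + 1 = 5 ≡ 1 (mod 2).
  s_4 = 1 + 0 + 0 + 0 + 0 + 1 + 1 + 1 = 4 ≡ 0 (mod 2).
s = (0, 0, 1, 0)^T — this equals column 2 of H (binary 0010), so error is at position 2.
Correct: flip bit 2 of r = 110001000010111 to get c = 100001000010111.


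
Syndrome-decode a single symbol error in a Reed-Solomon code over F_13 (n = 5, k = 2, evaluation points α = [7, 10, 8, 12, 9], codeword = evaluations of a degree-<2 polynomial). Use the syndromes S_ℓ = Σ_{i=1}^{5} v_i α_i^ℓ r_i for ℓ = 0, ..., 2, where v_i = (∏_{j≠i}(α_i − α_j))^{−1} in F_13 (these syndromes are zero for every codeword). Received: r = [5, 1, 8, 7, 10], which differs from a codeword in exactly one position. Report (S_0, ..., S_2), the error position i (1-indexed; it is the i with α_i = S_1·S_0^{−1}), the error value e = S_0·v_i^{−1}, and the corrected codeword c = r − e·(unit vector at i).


S = (2, 5, 6), error at position 5, error magnitude e = 12, c = [5, 1, 8, 7, 11].

Step 1: column multipliers v_i = (∏_{j≠i}(α_i − α_j))^{−1} mod 13.
  i = 1 (α = 7): (7−10)(7−8)(7−12)(7−9) = (−3)·(−1)·(−5)·(−2) = 30 ≡ 4, so v_1 = 4^{−1} = 10 (mod 13).
  i = 2 (α = 10): (10−7)(10−8)(10−12)(10−9) = 3·2·(−2)·1 = −12 ≡ 1, so v_2 = 1^{−1} = 1 (mod 13).
  i = 3 (α = 8): (8−7)(8−10)(8−12)(8−9) = 1·(−2)·(−4)·(−1) = −8 ≡ 5, so v_3 = 5^{−1} = 8 (mod 13).
  i = 4 (α = 12): (12−7)(12−10)(12−8)(12−9) = 5·2·4·3 = 120 ≡ 3, so v_4 = 3^{−1} = 9 (mod 13).
  i = 5 (α = 9): (9−7)(9−10)(9−8)(9−12) = 2·(−1)·1·(−3) = 6 ≡ 6, so v_5 = 6^{−1} = 11 (mod 13).
  v = [10, 1, 8, 9, 11].
Step 2: syndromes of r = [5, 1, 8, 7, 10] (all sums mod 13).
  S_0 = Σ v_i r_i = 10·5 + 1·1 + 8·8 + 9·7 + 11·10 = 288 ≡ 2.
  S_1 = Σ v_i α_i r_i = 10·7·5 + 1·10·1 + 8·8·8 + 9·12·7 + 11·9·10 = 2618 ≡ 5.
  α_i^2 mod 13 = [10, 9, 12, 1, 3].
  S_2 = Σ v_i α_i^2 r_i = 10·10·5 + 1·9·1 + 8·12·8 + 9·1·7 + 11·3·10 = 1670 ≡ 6.
  S = (2, 5, 6) ≠ 0, so r is not a codeword (an error is present).
Step 3: locate the error. For a single error e at position i, S_ℓ = v_i·e·α_i^ℓ, so α_err = S_1/S_0.
  S_0^{−1} = 2^{−1} = 7 (mod 13), so α_err = 5·7 = 35 ≡ 9 = α_5. Error position i = 5.
  Consistency check: S_2/S_1 = 6·8 = 48 ≡ 9 = α_err ✓ (single-error assumption holds).
Step 4: error magnitude e = S_0/v_5 = S_0·∏_{j≠5}(α_5 − α_j) = 2·6 = 12 ≡ 12 (mod 13).
Step 5: correct position 5: c_5 = r_5 − e = 10 − 12 ≡ 11 (mod 13). Hence c = [5, 1, 8, 7, 11].
  Check: interpolating c through the α_i gives m(x) = 10 + 3·x (degree < 2) with m(α_i) = c_i for every i, so c is indeed a codeword.


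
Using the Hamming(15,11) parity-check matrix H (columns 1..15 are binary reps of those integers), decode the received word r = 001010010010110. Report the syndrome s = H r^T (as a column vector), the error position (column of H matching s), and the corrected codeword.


s = (0, 1, 1, 0)^T, error position = 6, corrected codeword c = 001011010010110

Compute s = H r^T mod 2 one row at a time:
  s_1 = 1 + 0 + 0 + 1 + 0 + 1 + 1 + 0 = 4 ≡ 0 (mod 2).
  s_2 = 0 + 1 + 0 + 0 + 0 + 1 + 1 + 0 = 3 ≡ 1 (mod 2).
  s_3 = 0 + 1 + 0 + 0 + 0 + 1 + 1 + 0 = 3 ≡ 1 (mod 2).
  s_4 = 0 + 1 + 1 + 0 + 0 + 1 + 1 + 0 = 4 ≡ 0 (mod 2).
s = (0, 1, 1, 0)^T — this equals column 6 of H (binary 0110), so error is at position 6.
Correct: flip bit 6 of r = 001010010010110 to get c = 001011010010110.


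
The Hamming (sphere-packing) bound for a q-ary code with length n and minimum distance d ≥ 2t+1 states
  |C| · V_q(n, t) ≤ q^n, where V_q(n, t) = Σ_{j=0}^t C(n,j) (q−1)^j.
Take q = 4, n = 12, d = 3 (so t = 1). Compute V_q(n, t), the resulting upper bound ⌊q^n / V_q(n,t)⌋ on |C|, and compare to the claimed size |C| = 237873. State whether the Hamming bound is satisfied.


V_q(n, t) = 37, q^n = 16777216, Hamming bound = 453438, |C| = 237873 ≤ bound (satisfied).

Step 1: Compute V_q(n, t) = Σ_{j=0}^1 C(n, j) (q−1)^j.
  j = 0: C(12,0)·(3)^0 = 1·1 = 1.
  j = 1: C(12,1)·(3)^1 = 12·3 = 36.
  V_q(n, t) = 1 + 36 = 37.
Step 2: q^n = 4^12 = 16777216.
Step 3: Hamming bound ⌊q^n / V_q(n,t)⌋ = ⌊16777216/37⌋ = 453438.
Step 4: Compare |C| = 237873 to 453438: satisfied.
The claimed |C| lies below the Hamming bound.


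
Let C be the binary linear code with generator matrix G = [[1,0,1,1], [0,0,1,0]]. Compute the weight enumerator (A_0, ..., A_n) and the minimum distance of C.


Weight distribution: A_0 = 1, A_1 = 1, A_2 = 1, A_3 = 1. Minimum distance d = 1.

Enumerate all 2^2 = 4 messages m ∈ F_2^2.
For each, compute codeword c = mG in F_2^4, then tally its weight.
  m = 00 → c = 0000, weight = 0.
  m = 10 → c = 1011, weight = 3.
  m = 01 → c = 0010, weight = 1.
  m = 11 → c = 1001, weight = 2.
Tally weights:
  weight 0: 1 codewords.
  weight 1: 1 codewords.
  weight 2: 1 codewords.
  weight 3: 1 codewords.
Minimum distance d = smallest w > 0 with A_w > 0 = 1.
Sanity: Σ A_w = 4 = 2^2 = 4 ✓.


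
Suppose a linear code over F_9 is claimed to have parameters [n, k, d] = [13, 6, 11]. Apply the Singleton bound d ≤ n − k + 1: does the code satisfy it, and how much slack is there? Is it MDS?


Singleton RHS = n − k + 1 = 8, slack = -3, bound violated (no such code; not MDS).

Singleton bound: d ≤ n − k + 1.
Here n = 13, k = 6, so n − k + 1 = 8.
Given d = 11, check d ≤ 8: NO.
Slack = (n − k + 1) − d = -3.
The slack is negative: d = 11 exceeds n − k + 1 = 8 by 3, so the Singleton bound is violated and no linear [13, 6, 11]_9 code can exist. In particular it is not MDS (MDS requires d = n − k + 1 exactly).
Description: the claimed parameters are [13, 6, 11]_9; such a code would be impossible (violates the Singleton bound).


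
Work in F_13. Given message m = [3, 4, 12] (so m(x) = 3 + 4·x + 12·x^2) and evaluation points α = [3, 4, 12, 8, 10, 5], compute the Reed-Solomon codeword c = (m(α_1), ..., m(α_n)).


c = [6, 3, 11, 10, 8, 11]

Message polynomial: m(x) = 3 + 4·x + 12·x^2 (mod 13).
For each evaluation point α_i, compute m(α_i) mod 13:
  α_1 = 3: Horner steps 12 → 1 → 6, so m(3) = 6.
  α_2 = 4: Horner steps 12 → 0 → 3, so m(4) = 3.
  α_3 = 12: Horner steps 12 → 5 → 11, so m(12) = 11.
  α_4 = 8: Horner steps 12 → 9 → 10, so m(8) = 10.
  α_5 = 10: Horner steps 12 → 7 → 8, so m(10) = 8.
  α_6 = 5: Horner steps 12 → 12 → 11, so m(5) = 11.
Codeword c = [6, 3, 11, 10, 8, 11] ∈ F_13^6.


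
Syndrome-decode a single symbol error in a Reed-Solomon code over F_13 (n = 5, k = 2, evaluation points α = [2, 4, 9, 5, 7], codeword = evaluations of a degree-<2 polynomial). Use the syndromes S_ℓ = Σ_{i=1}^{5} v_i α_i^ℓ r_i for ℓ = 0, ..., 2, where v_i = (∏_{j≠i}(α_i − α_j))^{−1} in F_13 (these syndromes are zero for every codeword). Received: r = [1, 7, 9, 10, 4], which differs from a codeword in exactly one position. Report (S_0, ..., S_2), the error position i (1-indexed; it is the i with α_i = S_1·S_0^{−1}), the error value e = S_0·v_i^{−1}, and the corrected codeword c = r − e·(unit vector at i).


S = (8, 4, 2), error at position 5, error magnitude e = 1, c = [1, 7, 9, 10, 3].

Step 1: column multipliers v_i = (∏_{j≠i}(α_i − α_j))^{−1} mod 13.
  i = 1 (α = 2): (2−4)(2−9)(2−5)(2−7) = (−2)·(−7)·(−3)·(−5) = 210 ≡ 2, so v_1 = 2^{−1} = 7 (mod 13).
  i = 2 (α = 4): (4−2)(4−9)(4−5)(4−7) = 2·(−5)·(−1)·(−3) = −30 ≡ 9, so v_2 = 9^{−1} = 3 (mod 13).
  i = 3 (α = 9): (9−2)(9−4)(9−5)(9−7) = 7·5·4·2 = 280 ≡ 7, so v_3 = 7^{−1} = 2 (mod 13).
  i = 4 (α = 5): (5−2)(5−4)(5−9)(5−7) = 3·1·(−4)·(−2) = 24 ≡ 11, so v_4 = 11^{−1} = 6 (mod 13).
  i = 5 (α = 7): (7−2)(7−4)(7−9)(7−5) = 5·3·(−2)·2 = −60 ≡ 5, so v_5 = 5^{−1} = 8 (mod 13).
  v = [7, 3, 2, 6, 8].
Step 2: syndromes of r = [1, 7, 9, 10, 4] (all sums mod 13).
  S_0 = Σ v_i r_i = 7·1 + 3·7 + 2·9 + 6·10 + 8·4 = 138 ≡ 8.
  S_1 = Σ v_i α_i r_i = 7·2·1 + 3·4·7 + 2·9·9 + 6·5·10 + 8·7·4 = 784 ≡ 4.
  α_i^2 mod 13 = [4, 3, 3, 12, 10].
  S_2 = Σ v_i α_i^2 r_i = 7·4·1 + 3·3·7 + 2·3·9 + 6·12·10 + 8·10·4 = 1185 ≡ 2.
  S = (8, 4, 2) ≠ 0, so r is not a codeword (an error is present).
Step 3: locate the error. For a single error e at position i, S_ℓ = v_i·e·α_i^ℓ, so α_err = S_1/S_0.
  S_0^{−1} = 8^{−1} = 5 (mod 13), so α_err = 4·5 = 20 ≡ 7 = α_5. Error position i = 5.
  Consistency check: S_2/S_1 = 2·10 = 20 ≡ 7 = α_err ✓ (single-error assumption holds).
Step 4: error magnitude e = S_0/v_5 = S_0·∏_{j≠5}(α_5 − α_j) = 8·5 = 40 ≡ 1 (mod 13).
Step 5: correct position 5: c_5 = r_5 − e = 4 − 1 ≡ 3 (mod 13). Hence c = [1, 7, 9, 10, 3].
  Check: interpolating c through the α_i gives m(x) = 8 + 3·x (degree < 2) with m(α_i) = c_i for every i, so c is indeed a codeword.


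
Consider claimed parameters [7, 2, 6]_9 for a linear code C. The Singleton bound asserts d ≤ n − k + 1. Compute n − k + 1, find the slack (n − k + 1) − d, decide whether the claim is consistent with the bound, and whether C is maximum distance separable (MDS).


Singleton RHS = n − k + 1 = 6, slack = 0, bound satisfied, MDS.

Singleton bound: d ≤ n − k + 1.
Here n = 7, k = 2, so n − k + 1 = 6.
Given d = 6, check d ≤ 6: YES.
Slack = (n − k + 1) − d = 0.
The code is MDS (slack = 0).
Description: the claimed parameters are [7, 2, 6]_9; such a code would be MDS (meets Singleton bound).


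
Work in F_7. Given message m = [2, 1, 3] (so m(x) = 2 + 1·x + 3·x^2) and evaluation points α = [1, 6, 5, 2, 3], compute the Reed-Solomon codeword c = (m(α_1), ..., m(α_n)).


c = [6, 4, 5, 2, 4]

Message polynomial: m(x) = 2 + 1·x + 3·x^2 (mod 7).
For each evaluation point α_i, compute m(α_i) mod 7:
  α_1 = 1: Horner steps 3 → 4 → 6, so m(1) = 6.
  α_2 = 6: Horner steps 3 → 5 → 4, so m(6) = 4.
  α_3 = 5: Horner steps 3 → 2 → 5, so m(5) = 5.
  α_4 = 2: Horner steps 3 → 0 → 2, so m(2) = 2.
  α_5 = 3: Horner steps 3 → 3 → 4, so m(3) = 4.
Codeword c = [6, 4, 5, 2, 4] ∈ F_7^5.


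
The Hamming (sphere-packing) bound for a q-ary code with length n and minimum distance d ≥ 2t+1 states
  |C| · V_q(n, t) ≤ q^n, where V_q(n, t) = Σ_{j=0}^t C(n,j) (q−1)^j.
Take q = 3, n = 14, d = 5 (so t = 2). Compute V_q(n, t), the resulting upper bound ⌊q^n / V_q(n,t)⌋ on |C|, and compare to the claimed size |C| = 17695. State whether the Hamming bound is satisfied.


V_q(n, t) = 393, q^n = 4782969, Hamming bound = 12170, |C| = 17695 > bound (violated).

Step 1: Compute V_q(n, t) = Σ_{j=0}^2 C(n, j) (q−1)^j.
  j = 0: C(14,0)·(2)^0 = 1·1 = 1.
  j = 1: C(14,1)·(2)^1 = 14·2 = 28.
  j = 2: C(14,2)·(2)^2 = 91·4 = 364.
  V_q(n, t) = 1 + 28 + 364 = 393.
Step 2: q^n = 3^14 = 4782969.
Step 3: Hamming bound ⌊q^n / V_q(n,t)⌋ = ⌊4782969/393⌋ = 12170.
Step 4: Compare |C| = 17695 to 12170: violated.
The claimed |C| lies above the Hamming bound, so no 3-ary code of length 14 with d ≥ 5 can have 17695 codewords.


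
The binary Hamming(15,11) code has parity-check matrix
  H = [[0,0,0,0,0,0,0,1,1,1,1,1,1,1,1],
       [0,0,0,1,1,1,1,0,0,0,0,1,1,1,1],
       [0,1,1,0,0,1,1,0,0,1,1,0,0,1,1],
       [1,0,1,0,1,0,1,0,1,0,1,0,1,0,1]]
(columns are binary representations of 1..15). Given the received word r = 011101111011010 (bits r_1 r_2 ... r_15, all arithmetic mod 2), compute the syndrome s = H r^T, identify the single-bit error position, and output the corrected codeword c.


s = (1, 1, 0, 0)^T, error position = 12, corrected codeword c = 011101111010010

Compute s = H r^T mod 2 one row at a time:
  s_1 = 1 + 1 + 0 + 1 + 1 + 0 + 1 + 0 = 5 ≡ 1 (mod 2).
  s_2 = 1 + 0 + 1 + 1 + 1 + 0 + 1 + 0 = 5 ≡ 1 (mod 2).
  s_3 = 1 + 1 + 1 + 1 + 0 + 1 + 1 + 0 = 6 ≡ 0 (mod 2).
  s_4 = 0 + 1 + 0 + 1 + 1 + 1 + 0 + 0 = 4 ≡ 0 (mod 2).
s = (1, 1, 0, 0)^T — this equals column 12 of H (binary 1100), so error is at position 12.
Correct: flip bit 12 of r = 011101111011010 to get c = 011101111010010.


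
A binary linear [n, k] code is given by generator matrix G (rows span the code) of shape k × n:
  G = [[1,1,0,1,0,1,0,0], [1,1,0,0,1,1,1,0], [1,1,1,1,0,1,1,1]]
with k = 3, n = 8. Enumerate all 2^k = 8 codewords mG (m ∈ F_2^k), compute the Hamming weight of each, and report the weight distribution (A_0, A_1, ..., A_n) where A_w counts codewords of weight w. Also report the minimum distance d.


Weight distribution: A_0 = 1, A_3 = 2, A_4 = 2, A_5 = 1, A_6 = 1, A_7 = 1. Minimum distance d = 3.

Enumerate all 2^3 = 8 messages m ∈ F_2^3.
For each, compute codeword c = mG in F_2^8, then tally its weight.
  m = 000 → c = 00000000, weight = 0.
  m = 100 → c = 11010100, weight = 4.
  m = 010 → c = 11001110, weight = 5.
  m = 110 → c = 00011010, weight = 3.
  m = 001 → c = 11110111, weight = 7.
  m = 101 → c = 00100011, weight = 3.
  m = 011 → c = 00111001, weight = 4.
  m = 111 → c = 11101101, weight = 6.
Tally weights:
  weight 0: 1 codewords.
  weight 3: 2 codewords.
  weight 4: 2 codewords.
  weight 5: 1 codewords.
  weight 6: 1 codewords.
  weight 7: 1 codewords.
Minimum distance d = smallest w > 0 with A_w > 0 = 3.
Sanity: Σ A_w = 8 = 2^3 = 8 ✓.


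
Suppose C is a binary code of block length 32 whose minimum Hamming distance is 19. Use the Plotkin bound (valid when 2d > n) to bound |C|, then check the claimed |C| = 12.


Plotkin bound M ≤ 6; given |C| = 12 > bound (violated).

Check applicability: 2d = 38, n = 32.
2d − n = 6 > 0, so Plotkin applies.
Compute d/(2d−n) = 19/6 ≈ 3.1667.
⌊d/(2d−n)⌋ = 3.
Plotkin bound: M ≤ 2·3 = 6.
Given |C| = 12, check: VIOLATED.
This |C| is above the Plotkin bound, so no binary code with n = 32, d = 19 and 12 codewords exists.


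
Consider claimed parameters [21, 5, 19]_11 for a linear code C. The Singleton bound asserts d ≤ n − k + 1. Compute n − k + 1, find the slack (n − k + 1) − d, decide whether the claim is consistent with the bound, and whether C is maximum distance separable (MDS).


Singleton RHS = n − k + 1 = 17, slack = -2, bound violated (no such code; not MDS).

Singleton bound: d ≤ n − k + 1.
Here n = 21, k = 5, so n − k + 1 = 17.
Given d = 19, check d ≤ 17: NO.
Slack = (n − k + 1) − d = -2.
The slack is negative: d = 19 exceeds n − k + 1 = 17 by 2, so the Singleton bound is violated and no linear [21, 5, 19]_11 code can exist. In particular it is not MDS (MDS requires d = n − k + 1 exactly).
Description: the claimed parameters are [21, 5, 19]_11; such a code would be impossible (violates the Singleton bound).


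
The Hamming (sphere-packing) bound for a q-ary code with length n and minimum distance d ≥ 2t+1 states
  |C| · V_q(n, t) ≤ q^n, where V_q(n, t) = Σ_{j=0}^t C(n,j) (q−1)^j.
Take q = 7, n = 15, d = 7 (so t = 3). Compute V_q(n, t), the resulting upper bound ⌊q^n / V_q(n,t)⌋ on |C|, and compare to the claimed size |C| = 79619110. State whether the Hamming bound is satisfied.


V_q(n, t) = 102151, q^n = 4747561509943, Hamming bound = 46475918, |C| = 79619110 > bound (violated).

Step 1: Compute V_q(n, t) = Σ_{j=0}^3 C(n, j) (q−1)^j.
  j = 0: C(15,0)·(6)^0 = 1·1 = 1.
  j = 1: C(15,1)·(6)^1 = 15·6 = 90.
  j = 2: C(15,2)·(6)^2 = 105·36 = 3780.
  j = 3: C(15,3)·(6)^3 = 455·216 = 98280.
  V_q(n, t) = 1 + 90 + 3780 + 98280 = 102151.
Step 2: q^n = 7^15 = 4747561509943.
Step 3: Hamming bound ⌊q^n / V_q(n,t)⌋ = ⌊4747561509943/102151⌋ = 46475918.
Step 4: Compare |C| = 79619110 to 46475918: violated.
The claimed |C| lies above the Hamming bound, so no 7-ary code of length 15 with d ≥ 7 can have 79619110 codewords.


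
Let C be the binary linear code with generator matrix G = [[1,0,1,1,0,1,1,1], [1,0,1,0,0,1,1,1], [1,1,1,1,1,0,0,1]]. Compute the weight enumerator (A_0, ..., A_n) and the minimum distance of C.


Weight distribution: A_0 = 1, A_1 = 1, A_4 = 1, A_5 = 3, A_6 = 2. Minimum distance d = 1.

Enumerate all 2^3 = 8 messages m ∈ F_2^3.
For each, compute codeword c = mG in F_2^8, then tally its weight.
  m = 000 → c = 00000000, weight = 0.
  m = 100 → c = 10110111, weight = 6.
  m = 010 → c = 10100111, weight = 5.
  m = 110 → c = 00010000, weight = 1.
  m = 001 → c = 11111001, weight = 6.
  m = 101 → c = 01001110, weight = 4.
  m = 011 → c = 01011110, weight = 5.
  m = 111 → c = 11101001, weight = 5.
Tally weights:
  weight 0: 1 codewords.
  weight 1: 1 codewords.
  weight 4: 1 codewords.
  weight 5: 3 codewords.
  weight 6: 2 codewords.
Minimum distance d = smallest w > 0 with A_w > 0 = 1.
Sanity: Σ A_w = 8 = 2^3 = 8 ✓.


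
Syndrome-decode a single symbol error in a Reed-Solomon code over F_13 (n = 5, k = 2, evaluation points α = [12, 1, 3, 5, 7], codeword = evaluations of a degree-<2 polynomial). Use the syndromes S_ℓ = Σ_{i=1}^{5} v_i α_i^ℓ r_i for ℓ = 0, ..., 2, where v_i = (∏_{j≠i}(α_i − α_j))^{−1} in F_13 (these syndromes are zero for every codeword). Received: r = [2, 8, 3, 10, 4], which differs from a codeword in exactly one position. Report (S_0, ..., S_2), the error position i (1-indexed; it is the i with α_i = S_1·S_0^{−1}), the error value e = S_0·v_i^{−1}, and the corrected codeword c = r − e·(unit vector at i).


S = (8, 8, 8), error at position 2, error magnitude e = 12, c = [2, 9, 3, 10, 4].

Step 1: column multipliers v_i = (∏_{j≠i}(α_i − α_j))^{−1} mod 13.
  i = 1 (α = 12): (12−1)(12−3)(12−5)(12−7) = 11·9·7·5 = 3465 ≡ 7, so v_1 = 7^{−1} = 2 (mod 13).
  i = 2 (α = 1): (1−12)(1−3)(1−5)(1−7) = (−11)·(−2)·(−4)·(−6) = 528 ≡ 8, so v_2 = 8^{−1} = 5 (mod 13).
  i = 3 (α = 3): (3−12)(3−1)(3−5)(3−7) = (−9)·2·(−2)·(−4) = −144 ≡ 12, so v_3 = 12^{−1} = 12 (mod 13).
  i = 4 (α = 5): (5−12)(5−1)(5−3)(5−7) = (−7)·4·2·(−2) = 112 ≡ 8, so v_4 = 8^{−1} = 5 (mod 13).
  i = 5 (α = 7): (7−12)(7−1)(7−3)(7−5) = (−5)·6·4·2 = −240 ≡ 7, so v_5 = 7^{−1} = 2 (mod 13).
  v = [2, 5, 12, 5, 2].
Step 2: syndromes of r = [2, 8, 3, 10, 4] (all sums mod 13).
  S_0 = Σ v_i r_i = 2·2 + 5·8 + 12·3 + 5·10 + 2·4 = 138 ≡ 8.
  S_1 = Σ v_i α_i r_i = 2·12·2 + 5·1·8 + 12·3·3 + 5·5·10 + 2·7·4 = 502 ≡ 8.
  α_i^2 mod 13 = [1, 1, 9, 12, 10].
  S_2 = Σ v_i α_i^2 r_i = 2·1·2 + 5·1·8 + 12·9·3 + 5·12·10 + 2·10·4 = 1048 ≡ 8.
  S = (8, 8, 8) ≠ 0, so r is not a codeword (an error is present).
Step 3: locate the error. For a single error e at position i, S_ℓ = v_i·e·α_i^ℓ, so α_err = S_1/S_0.
  S_0^{−1} = 8^{−1} = 5 (mod 13), so α_err = 8·5 = 40 ≡ 1 = α_2. Error position i = 2.
  Consistency check: S_2/S_1 = 8·5 = 40 ≡ 1 = α_err ✓ (single-error assumption holds).
Step 4: error magnitude e = S_0/v_2 = S_0·∏_{j≠2}(α_2 − α_j) = 8·8 = 64 ≡ 12 (mod 13).
Step 5: correct position 2: c_2 = r_2 − e = 8 − 12 ≡ 9 (mod 13). Hence c = [2, 9, 3, 10, 4].
  Check: interpolating c through the α_i gives m(x) = 12 + 10·x (degree < 2) with m(α_i) = c_i for every i, so c is indeed a codeword.


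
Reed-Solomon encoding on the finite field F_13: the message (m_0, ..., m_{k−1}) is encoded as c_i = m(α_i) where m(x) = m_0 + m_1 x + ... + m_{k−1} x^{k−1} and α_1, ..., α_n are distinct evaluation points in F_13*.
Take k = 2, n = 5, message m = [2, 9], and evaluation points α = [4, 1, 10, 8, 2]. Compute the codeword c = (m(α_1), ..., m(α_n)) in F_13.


c = [12, 11, 1, 9, 7]

Message polynomial: m(x) = 2 + 9·x (mod 13).
For each evaluation point α_i, compute m(α_i) mod 13:
  α_1 = 4: Horner steps 9 → 12, so m(4) = 12.
  α_2 = 1: Horner steps 9 → 11, so m(1) = 11.
  α_3 = 10: Horner steps 9 → 1, so m(10) = 1.
  α_4 = 8: Horner steps 9 → 9, so m(8) = 9.
  α_5 = 2: Horner steps 9 → 7, so m(2) = 7.
Codeword c = [12, 11, 1, 9, 7] ∈ F_13^5.


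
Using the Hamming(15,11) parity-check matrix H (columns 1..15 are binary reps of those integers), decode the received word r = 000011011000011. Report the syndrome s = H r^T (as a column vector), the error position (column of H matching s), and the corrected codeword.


s = (0, 0, 1, 1)^T, error position = 3, corrected codeword c = 001011011000011

Compute s = H r^T mod 2 one row at a time:
  s_1 = 1 + 1 + 0 + 0 + 0 + 0 + 1 + 1 = 4 ≡ 0 (mod 2).
  s_2 = 0 + 1 + 1 + 0 + 0 + 0 + 1 + 1 = 4 ≡ 0 (mod 2).
  s_3 = 0 + 0 + 1 + 0 + 0 + 0 + 1 + 1 = 3 ≡ 1 (mod 2).
  s_4 = 0 + 0 + 1 + 0 + 1 + 0 + 0 + 1 = 3 ≡ 1 (mod 2).
s = (0, 0, 1, 1)^T — this equals column 3 of H (binary 0011), so error is at position 3.
Correct: flip bit 3 of r = 000011011000011 to get c = 001011011000011.


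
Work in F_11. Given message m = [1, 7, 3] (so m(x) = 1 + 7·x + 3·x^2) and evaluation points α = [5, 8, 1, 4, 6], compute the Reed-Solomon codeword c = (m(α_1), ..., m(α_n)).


c = [1, 7, 0, 0, 8]

Message polynomial: m(x) = 1 + 7·x + 3·x^2 (mod 11).
For each evaluation point α_i, compute m(α_i) mod 11:
  α_1 = 5: Horner steps 3 → 0 → 1, so m(5) = 1.
  α_2 = 8: Horner steps 3 → 9 → 7, so m(8) = 7.
  α_3 = 1: Horner steps 3 → 10 → 0, so m(1) = 0.
  α_4 = 4: Horner steps 3 → 8 → 0, so m(4) = 0.
  α_5 = 6: Horner steps 3 → 3 → 8, so m(6) = 8.
Codeword c = [1, 7, 0, 0, 8] ∈ F_11^5.
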